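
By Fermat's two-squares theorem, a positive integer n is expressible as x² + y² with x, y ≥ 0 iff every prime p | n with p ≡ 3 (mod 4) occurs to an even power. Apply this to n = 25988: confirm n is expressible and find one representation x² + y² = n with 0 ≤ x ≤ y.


Step 1: Factor n = 25988 = 2^2 · 73 · 89.
Step 2: Check the mod-4 condition on each prime factor: 2 = 2 (special); 73 ≡ 1 (mod 4), exponent 1; 89 ≡ 1 (mod 4), exponent 1.
All primes ≡ 3 (mod 4) appear to even exponent (or don't appear), so by the two-squares theorem n IS expressible as a sum of two squares.
Step 3: Build a representation. Group n = k² · m with k = 2 and m = 73 · 89 = 6497 (a product of primes ≡ 1 (mod 4)); a representation of m scales to one of n via (k·x)² + (k·y)² = k²(x² + y²). Each prime p ≡ 1 (mod 4) is itself a sum of two squares; find a² by testing p − a² for a perfect square:
  73: 73 − 1² = 72, 73 − 2² = 69, 73 − 3² = 64 = 8² ⇒ 73 = 3² + 8².
  89: 89 − 1² = 88, 89 − 2² = 85, 89 − 3² = 80, 89 − 4² = 73, 89 − 5² = 64 = 8² ⇒ 89 = 5² + 8².
  Combine using the Brahmagupta–Fibonacci identity (a² + b²)(c² + d²) = (ac − bd)² + (ad + bc)² = (ac + bd)² + (ad − bc)²:
  73 · 89 = 6497: from (3² + 8²)(5² + 8²), take (3·5 − 8·8, 3·8 + 8·5) = (15 − 64, 24 + 40) = (-49, 64); dropping signs (only squares matter) gives (49, 64); check 49² + 64² = 2401 + 4096 = 6497 ✓.
  Scale by k = 2: (2·49, 2·64) = (98, 128).
Step 4: Order so x ≤ y and verify: 98² + 128² = 9604 + 16384 = 25988 = n. ✓

n = 25988 = 98² + 128² (one valid representation with x ≤ y).


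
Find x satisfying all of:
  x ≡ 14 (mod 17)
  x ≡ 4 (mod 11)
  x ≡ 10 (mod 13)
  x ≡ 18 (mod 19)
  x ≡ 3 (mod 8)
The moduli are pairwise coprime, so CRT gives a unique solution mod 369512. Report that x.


Product of moduli M = 17 · 11 · 13 · 19 · 8 = 369512.
Merge one congruence at a time:
  Start: x ≡ 14 (mod 17).
  Combine with x ≡ 4 (mod 11); new modulus lcm = 187.
    Write x = 14 + 17·t and substitute into x ≡ 4 (mod 11): 17·t ≡ 4 − 14 = -10 (mod 11).
    Reduce coefficients mod 11: 6·t ≡ 1 (mod 11).
    The inverse of 6 mod 11 is 2 (since 6·2 = 12 = 1·11 + 1), so t ≡ 2·1 = 2 ≡ 2 (mod 11).
    Then x = 14 + 17·2 = 48, valid modulo lcm(17, 11) = 187: x ≡ 48 (mod 187).
  Combine with x ≡ 10 (mod 13); new modulus lcm = 2431.
    Write x = 48 + 187·t and substitute into x ≡ 10 (mod 13): 187·t ≡ 10 − 48 = -38 (mod 13).
    Reduce coefficients mod 13: 5·t ≡ 1 (mod 13).
    The inverse of 5 mod 13 is 8 (since 5·8 = 40 = 3·13 + 1), so t ≡ 8·1 = 8 ≡ 8 (mod 13).
    Then x = 48 + 187·8 = 1544, valid modulo lcm(187, 13) = 2431: x ≡ 1544 (mod 2431).
  Combine with x ≡ 18 (mod 19); new modulus lcm = 46189.
    Write x = 1544 + 2431·t and substitute into x ≡ 18 (mod 19): 2431·t ≡ 18 − 1544 = -1526 (mod 19).
    Reduce coefficients mod 19: 18·t ≡ 13 (mod 19).
    The inverse of 18 mod 19 is 18 (since 18·18 = 324 = 17·19 + 1), so t ≡ 18·13 = 234 ≡ 6 (mod 19).
    Then x = 1544 + 2431·6 = 16130, valid modulo lcm(2431, 19) = 46189: x ≡ 16130 (mod 46189).
  Combine with x ≡ 3 (mod 8); new modulus lcm = 369512.
    Write x = 16130 + 46189·t and substitute into x ≡ 3 (mod 8): 46189·t ≡ 3 − 16130 = -16127 (mod 8).
    Reduce coefficients mod 8: 5·t ≡ 1 (mod 8).
    The inverse of 5 mod 8 is 5 (since 5·5 = 25 = 3·8 + 1), so t ≡ 5·1 = 5 ≡ 5 (mod 8).
    Then x = 16130 + 46189·5 = 247075, valid modulo lcm(46189, 8) = 369512: x ≡ 247075 (mod 369512).
Verify against each original: 247075 mod 17 = 14, 247075 mod 11 = 4, 247075 mod 13 = 10, 247075 mod 19 = 18, 247075 mod 8 = 3.

x ≡ 247075 (mod 369512).


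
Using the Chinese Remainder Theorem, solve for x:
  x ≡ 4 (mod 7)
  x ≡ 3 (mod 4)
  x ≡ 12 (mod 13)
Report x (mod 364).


Moduli 7, 4, 13 are pairwise coprime; by CRT there is a unique solution modulo M = 7 · 4 · 13 = 364.
Solve pairwise, accumulating the modulus:
  Start with x ≡ 4 (mod 7).
  Combine with x ≡ 3 (mod 4): since gcd(7, 4) = 1, we get a unique residue mod 28.
    Write x = 4 + 7·t and substitute into x ≡ 3 (mod 4): 7·t ≡ 3 − 4 = -1 (mod 4).
    Reduce coefficients mod 4: 3·t ≡ 3 (mod 4).
    The inverse of 3 mod 4 is 3 (since 3·3 = 9 = 2·4 + 1), so t ≡ 3·3 = 9 ≡ 1 (mod 4).
    Then x = 4 + 7·1 = 11, valid modulo lcm(7, 4) = 28: x ≡ 11 (mod 28).
  Combine with x ≡ 12 (mod 13): since gcd(28, 13) = 1, we get a unique residue mod 364.
    Write x = 11 + 28·t and substitute into x ≡ 12 (mod 13): 28·t ≡ 12 − 11 = 1 (mod 13).
    Reduce coefficients mod 13: 2·t ≡ 1 (mod 13).
    The inverse of 2 mod 13 is 7 (since 2·7 = 14 = 1·13 + 1), so t ≡ 7·1 = 7 ≡ 7 (mod 13).
    Then x = 11 + 28·7 = 207, valid modulo lcm(28, 13) = 364: x ≡ 207 (mod 364).
Verify: 207 mod 7 = 4 ✓, 207 mod 4 = 3 ✓, 207 mod 13 = 12 ✓.

x ≡ 207 (mod 364).


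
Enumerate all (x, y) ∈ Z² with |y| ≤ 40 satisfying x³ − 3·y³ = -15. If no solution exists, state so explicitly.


The equation is x³ - 3y³ = -15. For fixed y, x³ = 3·y³ − 15, so a solution requires the RHS to be a perfect cube.
Strategy: iterate y from -40 to 40, compute RHS = 3·y³ − 15, and check whether it is a (positive or negative) perfect cube.
Check small values of y:
  y = 0: RHS = -15 is not a perfect cube.
  y = 1: RHS = -12 is not a perfect cube.
  y = -1: RHS = -18 is not a perfect cube.
  y = 2: RHS = 9 is not a perfect cube.
  y = -2: RHS = -39 is not a perfect cube.
  y = 3: RHS = 66 is not a perfect cube.
  y = -3: RHS = -96 is not a perfect cube.
Continuing the search up to |y| = 40 finds no solutions either.
No (x, y) in the scanned range satisfies the equation.

No integer solutions with |y| ≤ 40.


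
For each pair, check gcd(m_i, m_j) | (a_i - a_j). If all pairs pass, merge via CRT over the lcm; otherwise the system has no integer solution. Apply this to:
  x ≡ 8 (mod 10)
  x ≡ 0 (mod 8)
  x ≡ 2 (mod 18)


Moduli 10, 8, 18 are not pairwise coprime, so CRT works modulo lcm(m_i) when all pairwise compatibility conditions hold.
Pairwise compatibility: gcd(m_i, m_j) must divide a_i - a_j for every pair.
Merge one congruence at a time:
  Start: x ≡ 8 (mod 10).
  Combine with x ≡ 0 (mod 8): gcd(10, 8) = 2; 0 - 8 = -8, which IS divisible by 2, so compatible.
    Write x = 8 + 10·t and substitute into x ≡ 0 (mod 8): 10·t ≡ 0 − 8 = -8 (mod 8).
    Divide the congruence (and modulus) by g = 2: 5·t ≡ -4 (mod 4).
    Reduce coefficients mod 4: 1·t ≡ 0 (mod 4).
    So t ≡ 0 (mod 4).
    Then x = 8 + 10·0 = 8, valid modulo lcm(10, 8) = 40: x ≡ 8 (mod 40).
  Combine with x ≡ 2 (mod 18): gcd(40, 18) = 2; 2 - 8 = -6, which IS divisible by 2, so compatible.
    Write x = 8 + 40·t and substitute into x ≡ 2 (mod 18): 40·t ≡ 2 − 8 = -6 (mod 18).
    Divide the congruence (and modulus) by g = 2: 20·t ≡ -3 (mod 9).
    Reduce coefficients mod 9: 2·t ≡ 6 (mod 9).
    The inverse of 2 mod 9 is 5 (since 2·5 = 10 = 1·9 + 1), so t ≡ 5·6 = 30 ≡ 3 (mod 9).
    Then x = 8 + 40·3 = 128, valid modulo lcm(40, 18) = 360: x ≡ 128 (mod 360).
Verify: 128 mod 10 = 8, 128 mod 8 = 0, 128 mod 18 = 2.

x ≡ 128 (mod 360).


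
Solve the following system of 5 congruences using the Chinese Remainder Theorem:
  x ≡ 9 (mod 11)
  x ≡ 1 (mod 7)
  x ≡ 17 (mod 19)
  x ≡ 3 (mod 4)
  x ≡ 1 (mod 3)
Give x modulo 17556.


Product of moduli M = 11 · 7 · 19 · 4 · 3 = 17556.
Merge one congruence at a time:
  Start: x ≡ 9 (mod 11).
  Combine with x ≡ 1 (mod 7); new modulus lcm = 77.
    Write x = 9 + 11·t and substitute into x ≡ 1 (mod 7): 11·t ≡ 1 − 9 = -8 (mod 7).
    Reduce coefficients mod 7: 4·t ≡ 6 (mod 7).
    The inverse of 4 mod 7 is 2 (since 4·2 = 8 = 1·7 + 1), so t ≡ 2·6 = 12 ≡ 5 (mod 7).
    Then x = 9 + 11·5 = 64, valid modulo lcm(11, 7) = 77: x ≡ 64 (mod 77).
  Combine with x ≡ 17 (mod 19); new modulus lcm = 1463.
    Write x = 64 + 77·t and substitute into x ≡ 17 (mod 19): 77·t ≡ 17 − 64 = -47 (mod 19).
    Reduce coefficients mod 19: 1·t ≡ 10 (mod 19).
    So t ≡ 10 (mod 19).
    Then x = 64 + 77·10 = 834, valid modulo lcm(77, 19) = 1463: x ≡ 834 (mod 1463).
  Combine with x ≡ 3 (mod 4); new modulus lcm = 5852.
    Write x = 834 + 1463·t and substitute into x ≡ 3 (mod 4): 1463·t ≡ 3 − 834 = -831 (mod 4).
    Reduce coefficients mod 4: 3·t ≡ 1 (mod 4).
    The inverse of 3 mod 4 is 3 (since 3·3 = 9 = 2·4 + 1), so t ≡ 3·1 = 3 ≡ 3 (mod 4).
    Then x = 834 + 1463·3 = 5223, valid modulo lcm(1463, 4) = 5852: x ≡ 5223 (mod 5852).
  Combine with x ≡ 1 (mod 3); new modulus lcm = 17556.
    Write x = 5223 + 5852·t and substitute into x ≡ 1 (mod 3): 5852·t ≡ 1 − 5223 = -5222 (mod 3).
    Reduce coefficients mod 3: 2·t ≡ 1 (mod 3).
    The inverse of 2 mod 3 is 2 (since 2·2 = 4 = 1·3 + 1), so t ≡ 2·1 = 2 ≡ 2 (mod 3).
    Then x = 5223 + 5852·2 = 16927, valid modulo lcm(5852, 3) = 17556: x ≡ 16927 (mod 17556).
Verify against each original: 16927 mod 11 = 9, 16927 mod 7 = 1, 16927 mod 19 = 17, 16927 mod 4 = 3, 16927 mod 3 = 1.

x ≡ 16927 (mod 17556).


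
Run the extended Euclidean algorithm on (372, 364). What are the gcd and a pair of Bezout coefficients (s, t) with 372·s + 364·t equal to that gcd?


Euclidean algorithm on (372, 364) — divide until remainder is 0:
  372 = 1 · 364 + 8
  364 = 45 · 8 + 4
  8 = 2 · 4 + 0
gcd(372, 364) = 4.
Track Bezout coefficients alongside the remainders: start with r₀ = 372 = a·1 + b·0 (s = 1, t = 0) and r₁ = 364 = a·0 + b·1 (s = 0, t = 1); each new remainder r_{k+1} = r_{k-1} − q_k·r_k inherits s_{k+1} = s_{k-1} − q_k·s_k, t_{k+1} = t_{k-1} − q_k·t_k, so r_k = a·s_k + b·t_k at every step:
  q = 1: r = 8, s = 1 − 1·0 = 1, t = 0 − 1·1 = -1  (check: 372·1 + 364·(-1) = 8)
  q = 45: r = 4, s = 0 − 45·1 = -45, t = 1 − 45·(-1) = 46  (check: 372·(-45) + 364·46 = 4)
The row with r = 4 (the gcd) gives the Bezout coefficients s = -45, t = 46.
Result: 372 · (-45) + 364 · (46) = 4.

gcd(372, 364) = 4; s = -45, t = 46 (check: 372·(-45) + 364·46 = 4).


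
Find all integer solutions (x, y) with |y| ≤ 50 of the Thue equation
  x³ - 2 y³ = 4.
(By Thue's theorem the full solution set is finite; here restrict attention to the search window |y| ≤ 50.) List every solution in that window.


The equation is x³ - 2y³ = 4. For fixed y, x³ = 2·y³ + 4, so a solution requires the RHS to be a perfect cube.
Strategy: iterate y from -50 to 50, compute RHS = 2·y³ + 4, and check whether it is a (positive or negative) perfect cube.
Check small values of y:
  y = 0: RHS = 4 is not a perfect cube.
  y = 1: RHS = 6 is not a perfect cube.
  y = -1: RHS = 2 is not a perfect cube.
  y = 2: RHS = 20 is not a perfect cube.
  y = -2: RHS = -12 is not a perfect cube.
  y = 3: RHS = 58 is not a perfect cube.
  y = -3: RHS = -50 is not a perfect cube.
Continuing the search up to |y| = 50 finds no solutions either.
No (x, y) in the scanned range satisfies the equation.

No integer solutions with |y| ≤ 50.


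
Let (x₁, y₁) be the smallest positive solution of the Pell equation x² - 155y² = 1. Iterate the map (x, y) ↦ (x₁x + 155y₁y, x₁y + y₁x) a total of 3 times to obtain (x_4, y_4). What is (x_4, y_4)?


Step 1: Find the fundamental solution (x₁, y₁) of x² - 155y² = 1.
  Expand √155 as a continued fraction. a₀ = ⌊√155⌋ = 12; iterate m_{k+1} = d_k·a_k − m_k, d_{k+1} = (155 − m_{k+1}²)/d_k, a_{k+1} = ⌊(a₀ + m_{k+1})/d_{k+1}⌋ (starting m₀ = 0, d₀ = 1), with convergents p_k = a_k·p_{k-1} + p_{k-2}, q_k = a_k·q_{k-1} + q_{k-2} (p₋₁ = 1, q₋₁ = 0):
  k = 0: a₀ = 12; p₀/q₀ = 12/1; p₀² − 155·q₀² = 144 − 155 = -11.
  k = 1: m = 12, d = 11, a = ⌊(12 + 12)/11⌋ = 2; p/q = (2·12 + 1)/(2·1 + 0) = 25/2; p² − 155·q² = 625 − 620 = 5.
  k = 2: m = 10, d = 5, a = ⌊(12 + 10)/5⌋ = 4; p/q = (4·25 + 12)/(4·2 + 1) = 112/9; p² − 155·q² = 12544 − 12555 = -11.
  k = 3: m = 10, d = 11, a = ⌊(12 + 10)/11⌋ = 2; p/q = (2·112 + 25)/(2·9 + 2) = 249/20; p² − 155·q² = 62001 − 62000 = 1.
  The first convergent with p² − 155·q² = 1 gives the fundamental solution (x₁, y₁) = (249, 20).
Step 2: Apply the recurrence (x_{n+1}, y_{n+1}) = (x₁x_n + 155y₁y_n, x₁y_n + y₁x_n) repeatedly.
  From (x_1, y_1) = (249, 20): x_2 = 249·249 + 155·20·20 = 124001; y_2 = 249·20 + 20·249 = 9960.
  From (x_2, y_2) = (124001, 9960): x_3 = 249·124001 + 155·20·9960 = 61752249; y_3 = 249·9960 + 20·124001 = 4960060.
  From (x_3, y_3) = (61752249, 4960060): x_4 = 249·61752249 + 155·20·4960060 = 30752496001; y_4 = 249·4960060 + 20·61752249 = 2470099920.
Step 3: Verify x_4² - 155·y_4² = 945716010291520992001 - 945716010291520992000 = 1 (should be 1). ✓

(x_1, y_1) = (249, 20); (x_4, y_4) = (30752496001, 2470099920).


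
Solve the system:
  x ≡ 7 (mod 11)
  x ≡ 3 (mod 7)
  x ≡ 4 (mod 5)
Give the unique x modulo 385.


Moduli 11, 7, 5 are pairwise coprime; by CRT there is a unique solution modulo M = 11 · 7 · 5 = 385.
Solve pairwise, accumulating the modulus:
  Start with x ≡ 7 (mod 11).
  Combine with x ≡ 3 (mod 7): since gcd(11, 7) = 1, we get a unique residue mod 77.
    Write x = 7 + 11·t and substitute into x ≡ 3 (mod 7): 11·t ≡ 3 − 7 = -4 (mod 7).
    Reduce coefficients mod 7: 4·t ≡ 3 (mod 7).
    The inverse of 4 mod 7 is 2 (since 4·2 = 8 = 1·7 + 1), so t ≡ 2·3 = 6 ≡ 6 (mod 7).
    Then x = 7 + 11·6 = 73, valid modulo lcm(11, 7) = 77: x ≡ 73 (mod 77).
  Combine with x ≡ 4 (mod 5): since gcd(77, 5) = 1, we get a unique residue mod 385.
    Write x = 73 + 77·t and substitute into x ≡ 4 (mod 5): 77·t ≡ 4 − 73 = -69 (mod 5).
    Reduce coefficients mod 5: 2·t ≡ 1 (mod 5).
    The inverse of 2 mod 5 is 3 (since 2·3 = 6 = 1·5 + 1), so t ≡ 3·1 = 3 ≡ 3 (mod 5).
    Then x = 73 + 77·3 = 304, valid modulo lcm(77, 5) = 385: x ≡ 304 (mod 385).
Verify: 304 mod 11 = 7 ✓, 304 mod 7 = 3 ✓, 304 mod 5 = 4 ✓.

x ≡ 304 (mod 385).


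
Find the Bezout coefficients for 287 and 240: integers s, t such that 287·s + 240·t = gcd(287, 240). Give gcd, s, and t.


Euclidean algorithm on (287, 240) — divide until remainder is 0:
  287 = 1 · 240 + 47
  240 = 5 · 47 + 5
  47 = 9 · 5 + 2
  5 = 2 · 2 + 1
  2 = 2 · 1 + 0
gcd(287, 240) = 1.
Track Bezout coefficients alongside the remainders: start with r₀ = 287 = a·1 + b·0 (s = 1, t = 0) and r₁ = 240 = a·0 + b·1 (s = 0, t = 1); each new remainder r_{k+1} = r_{k-1} − q_k·r_k inherits s_{k+1} = s_{k-1} − q_k·s_k, t_{k+1} = t_{k-1} − q_k·t_k, so r_k = a·s_k + b·t_k at every step:
  q = 1: r = 47, s = 1 − 1·0 = 1, t = 0 − 1·1 = -1  (check: 287·1 + 240·(-1) = 47)
  q = 5: r = 5, s = 0 − 5·1 = -5, t = 1 − 5·(-1) = 6  (check: 287·(-5) + 240·6 = 5)
  q = 9: r = 2, s = 1 − 9·(-5) = 46, t = -1 − 9·6 = -55  (check: 287·46 + 240·(-55) = 2)
  q = 2: r = 1, s = -5 − 2·46 = -97, t = 6 − 2·(-55) = 116  (check: 287·(-97) + 240·116 = 1)
The row with r = 1 (the gcd) gives the Bezout coefficients s = -97, t = 116.
Result: 287 · (-97) + 240 · (116) = 1.

gcd(287, 240) = 1; s = -97, t = 116 (check: 287·(-97) + 240·116 = 1).


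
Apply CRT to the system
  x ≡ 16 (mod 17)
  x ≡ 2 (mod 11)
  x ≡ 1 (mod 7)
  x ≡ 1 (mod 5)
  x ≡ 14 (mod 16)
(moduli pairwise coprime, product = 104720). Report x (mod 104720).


Product of moduli M = 17 · 11 · 7 · 5 · 16 = 104720.
Merge one congruence at a time:
  Start: x ≡ 16 (mod 17).
  Combine with x ≡ 2 (mod 11); new modulus lcm = 187.
    Write x = 16 + 17·t and substitute into x ≡ 2 (mod 11): 17·t ≡ 2 − 16 = -14 (mod 11).
    Reduce coefficients mod 11: 6·t ≡ 8 (mod 11).
    The inverse of 6 mod 11 is 2 (since 6·2 = 12 = 1·11 + 1), so t ≡ 2·8 = 16 ≡ 5 (mod 11).
    Then x = 16 + 17·5 = 101, valid modulo lcm(17, 11) = 187: x ≡ 101 (mod 187).
  Combine with x ≡ 1 (mod 7); new modulus lcm = 1309.
    Write x = 101 + 187·t and substitute into x ≡ 1 (mod 7): 187·t ≡ 1 − 101 = -100 (mod 7).
    Reduce coefficients mod 7: 5·t ≡ 5 (mod 7).
    The inverse of 5 mod 7 is 3 (since 5·3 = 15 = 2·7 + 1), so t ≡ 3·5 = 15 ≡ 1 (mod 7).
    Then x = 101 + 187·1 = 288, valid modulo lcm(187, 7) = 1309: x ≡ 288 (mod 1309).
  Combine with x ≡ 1 (mod 5); new modulus lcm = 6545.
    Write x = 288 + 1309·t and substitute into x ≡ 1 (mod 5): 1309·t ≡ 1 − 288 = -287 (mod 5).
    Reduce coefficients mod 5: 4·t ≡ 3 (mod 5).
    The inverse of 4 mod 5 is 4 (since 4·4 = 16 = 3·5 + 1), so t ≡ 4·3 = 12 ≡ 2 (mod 5).
    Then x = 288 + 1309·2 = 2906, valid modulo lcm(1309, 5) = 6545: x ≡ 2906 (mod 6545).
  Combine with x ≡ 14 (mod 16); new modulus lcm = 104720.
    Write x = 2906 + 6545·t and substitute into x ≡ 14 (mod 16): 6545·t ≡ 14 − 2906 = -2892 (mod 16).
    Reduce coefficients mod 16: 1·t ≡ 4 (mod 16).
    So t ≡ 4 (mod 16).
    Then x = 2906 + 6545·4 = 29086, valid modulo lcm(6545, 16) = 104720: x ≡ 29086 (mod 104720).
Verify against each original: 29086 mod 17 = 16, 29086 mod 11 = 2, 29086 mod 7 = 1, 29086 mod 5 = 1, 29086 mod 16 = 14.

x ≡ 29086 (mod 104720).


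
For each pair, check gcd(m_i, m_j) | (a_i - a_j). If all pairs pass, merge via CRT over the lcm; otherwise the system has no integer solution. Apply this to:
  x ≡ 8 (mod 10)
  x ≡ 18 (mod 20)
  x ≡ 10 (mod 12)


Moduli 10, 20, 12 are not pairwise coprime, so CRT works modulo lcm(m_i) when all pairwise compatibility conditions hold.
Pairwise compatibility: gcd(m_i, m_j) must divide a_i - a_j for every pair.
Merge one congruence at a time:
  Start: x ≡ 8 (mod 10).
  Combine with x ≡ 18 (mod 20): gcd(10, 20) = 10; 18 - 8 = 10, which IS divisible by 10, so compatible.
    Write x = 8 + 10·t and substitute into x ≡ 18 (mod 20): 10·t ≡ 18 − 8 = 10 (mod 20).
    Divide the congruence (and modulus) by g = 10: 1·t ≡ 1 (mod 2).
    So t ≡ 1 (mod 2).
    Then x = 8 + 10·1 = 18, valid modulo lcm(10, 20) = 20: x ≡ 18 (mod 20).
  Combine with x ≡ 10 (mod 12): gcd(20, 12) = 4; 10 - 18 = -8, which IS divisible by 4, so compatible.
    Write x = 18 + 20·t and substitute into x ≡ 10 (mod 12): 20·t ≡ 10 − 18 = -8 (mod 12).
    Divide the congruence (and modulus) by g = 4: 5·t ≡ -2 (mod 3).
    Reduce coefficients mod 3: 2·t ≡ 1 (mod 3).
    The inverse of 2 mod 3 is 2 (since 2·2 = 4 = 1·3 + 1), so t ≡ 2·1 = 2 ≡ 2 (mod 3).
    Then x = 18 + 20·2 = 58, valid modulo lcm(20, 12) = 60: x ≡ 58 (mod 60).
Verify: 58 mod 10 = 8, 58 mod 20 = 18, 58 mod 12 = 10.

x ≡ 58 (mod 60).


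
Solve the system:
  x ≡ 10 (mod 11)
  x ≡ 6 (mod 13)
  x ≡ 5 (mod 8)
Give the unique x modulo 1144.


Moduli 11, 13, 8 are pairwise coprime; by CRT there is a unique solution modulo M = 11 · 13 · 8 = 1144.
Solve pairwise, accumulating the modulus:
  Start with x ≡ 10 (mod 11).
  Combine with x ≡ 6 (mod 13): since gcd(11, 13) = 1, we get a unique residue mod 143.
    Write x = 10 + 11·t and substitute into x ≡ 6 (mod 13): 11·t ≡ 6 − 10 = -4 (mod 13).
    Reduce coefficients mod 13: 11·t ≡ 9 (mod 13).
    The inverse of 11 mod 13 is 6 (since 11·6 = 66 = 5·13 + 1), so t ≡ 6·9 = 54 ≡ 2 (mod 13).
    Then x = 10 + 11·2 = 32, valid modulo lcm(11, 13) = 143: x ≡ 32 (mod 143).
  Combine with x ≡ 5 (mod 8): since gcd(143, 8) = 1, we get a unique residue mod 1144.
    Write x = 32 + 143·t and substitute into x ≡ 5 (mod 8): 143·t ≡ 5 − 32 = -27 (mod 8).
    Reduce coefficients mod 8: 7·t ≡ 5 (mod 8).
    The inverse of 7 mod 8 is 7 (since 7·7 = 49 = 6·8 + 1), so t ≡ 7·5 = 35 ≡ 3 (mod 8).
    Then x = 32 + 143·3 = 461, valid modulo lcm(143, 8) = 1144: x ≡ 461 (mod 1144).
Verify: 461 mod 11 = 10 ✓, 461 mod 13 = 6 ✓, 461 mod 8 = 5 ✓.

x ≡ 461 (mod 1144).


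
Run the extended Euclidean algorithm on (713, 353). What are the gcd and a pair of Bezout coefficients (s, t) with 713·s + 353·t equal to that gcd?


Euclidean algorithm on (713, 353) — divide until remainder is 0:
  713 = 2 · 353 + 7
  353 = 50 · 7 + 3
  7 = 2 · 3 + 1
  3 = 3 · 1 + 0
gcd(713, 353) = 1.
Track Bezout coefficients alongside the remainders: start with r₀ = 713 = a·1 + b·0 (s = 1, t = 0) and r₁ = 353 = a·0 + b·1 (s = 0, t = 1); each new remainder r_{k+1} = r_{k-1} − q_k·r_k inherits s_{k+1} = s_{k-1} − q_k·s_k, t_{k+1} = t_{k-1} − q_k·t_k, so r_k = a·s_k + b·t_k at every step:
  q = 2: r = 7, s = 1 − 2·0 = 1, t = 0 − 2·1 = -2  (check: 713·1 + 353·(-2) = 7)
  q = 50: r = 3, s = 0 − 50·1 = -50, t = 1 − 50·(-2) = 101  (check: 713·(-50) + 353·101 = 3)
  q = 2: r = 1, s = 1 − 2·(-50) = 101, t = -2 − 2·101 = -204  (check: 713·101 + 353·(-204) = 1)
The row with r = 1 (the gcd) gives the Bezout coefficients s = 101, t = -204.
Result: 713 · (101) + 353 · (-204) = 1.

gcd(713, 353) = 1; s = 101, t = -204 (check: 713·101 + 353·(-204) = 1).


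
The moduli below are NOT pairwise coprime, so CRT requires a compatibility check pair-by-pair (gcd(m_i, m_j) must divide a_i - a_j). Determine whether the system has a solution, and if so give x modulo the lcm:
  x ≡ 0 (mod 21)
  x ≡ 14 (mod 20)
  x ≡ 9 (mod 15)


Moduli 21, 20, 15 are not pairwise coprime, so CRT works modulo lcm(m_i) when all pairwise compatibility conditions hold.
Pairwise compatibility: gcd(m_i, m_j) must divide a_i - a_j for every pair.
Merge one congruence at a time:
  Start: x ≡ 0 (mod 21).
  Combine with x ≡ 14 (mod 20): gcd(21, 20) = 1; 14 - 0 = 14, which IS divisible by 1, so compatible.
    Write x = 0 + 21·t and substitute into x ≡ 14 (mod 20): 21·t ≡ 14 − 0 = 14 (mod 20).
    Reduce coefficients mod 20: 1·t ≡ 14 (mod 20).
    So t ≡ 14 (mod 20).
    Then x = 0 + 21·14 = 294, valid modulo lcm(21, 20) = 420: x ≡ 294 (mod 420).
  Combine with x ≡ 9 (mod 15): gcd(420, 15) = 15; 9 - 294 = -285, which IS divisible by 15, so compatible.
    Write x = 294 + 420·t and substitute into x ≡ 9 (mod 15): 420·t ≡ 9 − 294 = -285 (mod 15).
    Divide the congruence (and modulus) by g = 15: 28·t ≡ -19 (mod 1).
    Modulo 1 every t works; take t = 0.
    Then x = 294 + 420·0 = 294, valid modulo lcm(420, 15) = 420: x ≡ 294 (mod 420).
Verify: 294 mod 21 = 0, 294 mod 20 = 14, 294 mod 15 = 9.

x ≡ 294 (mod 420).


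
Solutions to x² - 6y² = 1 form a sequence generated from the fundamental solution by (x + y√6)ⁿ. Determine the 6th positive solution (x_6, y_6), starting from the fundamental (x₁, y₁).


Step 1: Find the fundamental solution (x₁, y₁) of x² - 6y² = 1.
  Expand √6 as a continued fraction. a₀ = ⌊√6⌋ = 2; iterate m_{k+1} = d_k·a_k − m_k, d_{k+1} = (6 − m_{k+1}²)/d_k, a_{k+1} = ⌊(a₀ + m_{k+1})/d_{k+1}⌋ (starting m₀ = 0, d₀ = 1), with convergents p_k = a_k·p_{k-1} + p_{k-2}, q_k = a_k·q_{k-1} + q_{k-2} (p₋₁ = 1, q₋₁ = 0):
  k = 0: a₀ = 2; p₀/q₀ = 2/1; p₀² − 6·q₀² = 4 − 6 = -2.
  k = 1: m = 2, d = 2, a = ⌊(2 + 2)/2⌋ = 2; p/q = (2·2 + 1)/(2·1 + 0) = 5/2; p² − 6·q² = 25 − 24 = 1.
  The first convergent with p² − 6·q² = 1 gives the fundamental solution (x₁, y₁) = (5, 2).
Step 2: Apply the recurrence (x_{n+1}, y_{n+1}) = (x₁x_n + 6y₁y_n, x₁y_n + y₁x_n) repeatedly.
  From (x_1, y_1) = (5, 2): x_2 = 5·5 + 6·2·2 = 49; y_2 = 5·2 + 2·5 = 20.
  From (x_2, y_2) = (49, 20): x_3 = 5·49 + 6·2·20 = 485; y_3 = 5·20 + 2·49 = 198.
  From (x_3, y_3) = (485, 198): x_4 = 5·485 + 6·2·198 = 4801; y_4 = 5·198 + 2·485 = 1960.
  From (x_4, y_4) = (4801, 1960): x_5 = 5·4801 + 6·2·1960 = 47525; y_5 = 5·1960 + 2·4801 = 19402.
  From (x_5, y_5) = (47525, 19402): x_6 = 5·47525 + 6·2·19402 = 470449; y_6 = 5·19402 + 2·47525 = 192060.
Step 3: Verify x_6² - 6·y_6² = 221322261601 - 221322261600 = 1 (should be 1). ✓

(x_1, y_1) = (5, 2); (x_6, y_6) = (470449, 192060).


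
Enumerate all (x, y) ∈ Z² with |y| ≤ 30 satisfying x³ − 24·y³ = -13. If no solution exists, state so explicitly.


The equation is x³ - 24y³ = -13. For fixed y, x³ = 24·y³ − 13, so a solution requires the RHS to be a perfect cube.
Strategy: iterate y from -30 to 30, compute RHS = 24·y³ − 13, and check whether it is a (positive or negative) perfect cube.
Check small values of y:
  y = 0: RHS = -13 is not a perfect cube.
  y = 1: RHS = 11 is not a perfect cube.
  y = -1: RHS = -37 is not a perfect cube.
  y = 2: RHS = 179 is not a perfect cube.
  y = -2: RHS = -205 is not a perfect cube.
  y = 3: RHS = 635 is not a perfect cube.
  y = -3: RHS = -661 is not a perfect cube.
Continuing the search up to |y| = 30 finds no solutions either.
No (x, y) in the scanned range satisfies the equation.

No integer solutions with |y| ≤ 30.


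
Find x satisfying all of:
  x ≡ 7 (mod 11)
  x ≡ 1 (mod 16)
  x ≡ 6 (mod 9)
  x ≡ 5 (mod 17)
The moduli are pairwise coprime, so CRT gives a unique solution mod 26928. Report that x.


Product of moduli M = 11 · 16 · 9 · 17 = 26928.
Merge one congruence at a time:
  Start: x ≡ 7 (mod 11).
  Combine with x ≡ 1 (mod 16); new modulus lcm = 176.
    Write x = 7 + 11·t and substitute into x ≡ 1 (mod 16): 11·t ≡ 1 − 7 = -6 (mod 16).
    Reduce coefficients mod 16: 11·t ≡ 10 (mod 16).
    The inverse of 11 mod 16 is 3 (since 11·3 = 33 = 2·16 + 1), so t ≡ 3·10 = 30 ≡ 14 (mod 16).
    Then x = 7 + 11·14 = 161, valid modulo lcm(11, 16) = 176: x ≡ 161 (mod 176).
  Combine with x ≡ 6 (mod 9); new modulus lcm = 1584.
    Write x = 161 + 176·t and substitute into x ≡ 6 (mod 9): 176·t ≡ 6 − 161 = -155 (mod 9).
    Reduce coefficients mod 9: 5·t ≡ 7 (mod 9).
    The inverse of 5 mod 9 is 2 (since 5·2 = 10 = 1·9 + 1), so t ≡ 2·7 = 14 ≡ 5 (mod 9).
    Then x = 161 + 176·5 = 1041, valid modulo lcm(176, 9) = 1584: x ≡ 1041 (mod 1584).
  Combine with x ≡ 5 (mod 17); new modulus lcm = 26928.
    Write x = 1041 + 1584·t and substitute into x ≡ 5 (mod 17): 1584·t ≡ 5 − 1041 = -1036 (mod 17).
    Reduce coefficients mod 17: 3·t ≡ 1 (mod 17).
    The inverse of 3 mod 17 is 6 (since 3·6 = 18 = 1·17 + 1), so t ≡ 6·1 = 6 ≡ 6 (mod 17).
    Then x = 1041 + 1584·6 = 10545, valid modulo lcm(1584, 17) = 26928: x ≡ 10545 (mod 26928).
Verify against each original: 10545 mod 11 = 7, 10545 mod 16 = 1, 10545 mod 9 = 6, 10545 mod 17 = 5.

x ≡ 10545 (mod 26928).


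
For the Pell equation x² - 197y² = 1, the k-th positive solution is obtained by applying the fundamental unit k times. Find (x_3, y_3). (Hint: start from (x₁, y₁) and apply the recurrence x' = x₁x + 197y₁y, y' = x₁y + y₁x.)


Step 1: Find the fundamental solution (x₁, y₁) of x² - 197y² = 1.
  Expand √197 as a continued fraction. a₀ = ⌊√197⌋ = 14; iterate m_{k+1} = d_k·a_k − m_k, d_{k+1} = (197 − m_{k+1}²)/d_k, a_{k+1} = ⌊(a₀ + m_{k+1})/d_{k+1}⌋ (starting m₀ = 0, d₀ = 1), with convergents p_k = a_k·p_{k-1} + p_{k-2}, q_k = a_k·q_{k-1} + q_{k-2} (p₋₁ = 1, q₋₁ = 0):
  k = 0: a₀ = 14; p₀/q₀ = 14/1; p₀² − 197·q₀² = 196 − 197 = -1.
  k = 1: m = 14, d = 1, a = ⌊(14 + 14)/1⌋ = 28; p/q = (28·14 + 1)/(28·1 + 0) = 393/28; p² − 197·q² = 154449 − 154448 = 1.
  The first convergent with p² − 197·q² = 1 gives the fundamental solution (x₁, y₁) = (393, 28).
Step 2: Apply the recurrence (x_{n+1}, y_{n+1}) = (x₁x_n + 197y₁y_n, x₁y_n + y₁x_n) repeatedly.
  From (x_1, y_1) = (393, 28): x_2 = 393·393 + 197·28·28 = 308897; y_2 = 393·28 + 28·393 = 22008.
  From (x_2, y_2) = (308897, 22008): x_3 = 393·308897 + 197·28·22008 = 242792649; y_3 = 393·22008 + 28·308897 = 17298260.
Step 3: Verify x_3² - 197·y_3² = 58948270408437201 - 58948270408437200 = 1 (should be 1). ✓

(x_1, y_1) = (393, 28); (x_3, y_3) = (242792649, 17298260).


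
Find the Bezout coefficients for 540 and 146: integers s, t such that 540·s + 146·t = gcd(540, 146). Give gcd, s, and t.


Euclidean algorithm on (540, 146) — divide until remainder is 0:
  540 = 3 · 146 + 102
  146 = 1 · 102 + 44
  102 = 2 · 44 + 14
  44 = 3 · 14 + 2
  14 = 7 · 2 + 0
gcd(540, 146) = 2.
Track Bezout coefficients alongside the remainders: start with r₀ = 540 = a·1 + b·0 (s = 1, t = 0) and r₁ = 146 = a·0 + b·1 (s = 0, t = 1); each new remainder r_{k+1} = r_{k-1} − q_k·r_k inherits s_{k+1} = s_{k-1} − q_k·s_k, t_{k+1} = t_{k-1} − q_k·t_k, so r_k = a·s_k + b·t_k at every step:
  q = 3: r = 102, s = 1 − 3·0 = 1, t = 0 − 3·1 = -3  (check: 540·1 + 146·(-3) = 102)
  q = 1: r = 44, s = 0 − 1·1 = -1, t = 1 − 1·(-3) = 4  (check: 540·(-1) + 146·4 = 44)
  q = 2: r = 14, s = 1 − 2·(-1) = 3, t = -3 − 2·4 = -11  (check: 540·3 + 146·(-11) = 14)
  q = 3: r = 2, s = -1 − 3·3 = -10, t = 4 − 3·(-11) = 37  (check: 540·(-10) + 146·37 = 2)
The row with r = 2 (the gcd) gives the Bezout coefficients s = -10, t = 37.
Result: 540 · (-10) + 146 · (37) = 2.

gcd(540, 146) = 2; s = -10, t = 37 (check: 540·(-10) + 146·37 = 2).


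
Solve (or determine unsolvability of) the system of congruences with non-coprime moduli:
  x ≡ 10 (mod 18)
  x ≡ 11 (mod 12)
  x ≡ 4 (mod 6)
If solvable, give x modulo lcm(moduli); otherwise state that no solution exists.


Moduli 18, 12, 6 are not pairwise coprime, so CRT works modulo lcm(m_i) when all pairwise compatibility conditions hold.
Pairwise compatibility: gcd(m_i, m_j) must divide a_i - a_j for every pair.
Merge one congruence at a time:
  Start: x ≡ 10 (mod 18).
  Combine with x ≡ 11 (mod 12): gcd(18, 12) = 6, and 11 - 10 = 1 is NOT divisible by 6.
    ⇒ system is inconsistent (no integer solution).

No solution (the system is inconsistent).


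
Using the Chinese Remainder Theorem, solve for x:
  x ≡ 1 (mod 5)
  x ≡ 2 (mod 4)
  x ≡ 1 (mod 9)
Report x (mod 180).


Moduli 5, 4, 9 are pairwise coprime; by CRT there is a unique solution modulo M = 5 · 4 · 9 = 180.
Solve pairwise, accumulating the modulus:
  Start with x ≡ 1 (mod 5).
  Combine with x ≡ 2 (mod 4): since gcd(5, 4) = 1, we get a unique residue mod 20.
    Write x = 1 + 5·t and substitute into x ≡ 2 (mod 4): 5·t ≡ 2 − 1 = 1 (mod 4).
    Reduce coefficients mod 4: 1·t ≡ 1 (mod 4).
    So t ≡ 1 (mod 4).
    Then x = 1 + 5·1 = 6, valid modulo lcm(5, 4) = 20: x ≡ 6 (mod 20).
  Combine with x ≡ 1 (mod 9): since gcd(20, 9) = 1, we get a unique residue mod 180.
    Write x = 6 + 20·t and substitute into x ≡ 1 (mod 9): 20·t ≡ 1 − 6 = -5 (mod 9).
    Reduce coefficients mod 9: 2·t ≡ 4 (mod 9).
    The inverse of 2 mod 9 is 5 (since 2·5 = 10 = 1·9 + 1), so t ≡ 5·4 = 20 ≡ 2 (mod 9).
    Then x = 6 + 20·2 = 46, valid modulo lcm(20, 9) = 180: x ≡ 46 (mod 180).
Verify: 46 mod 5 = 1 ✓, 46 mod 4 = 2 ✓, 46 mod 9 = 1 ✓.

x ≡ 46 (mod 180).


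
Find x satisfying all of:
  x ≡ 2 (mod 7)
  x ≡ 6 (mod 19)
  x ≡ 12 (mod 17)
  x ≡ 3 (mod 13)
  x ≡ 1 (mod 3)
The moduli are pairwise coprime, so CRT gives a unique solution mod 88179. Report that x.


Product of moduli M = 7 · 19 · 17 · 13 · 3 = 88179.
Merge one congruence at a time:
  Start: x ≡ 2 (mod 7).
  Combine with x ≡ 6 (mod 19); new modulus lcm = 133.
    Write x = 2 + 7·t and substitute into x ≡ 6 (mod 19): 7·t ≡ 6 − 2 = 4 (mod 19).
    The inverse of 7 mod 19 is 11 (since 7·11 = 77 = 4·19 + 1), so t ≡ 11·4 = 44 ≡ 6 (mod 19).
    Then x = 2 + 7·6 = 44, valid modulo lcm(7, 19) = 133: x ≡ 44 (mod 133).
  Combine with x ≡ 12 (mod 17); new modulus lcm = 2261.
    Write x = 44 + 133·t and substitute into x ≡ 12 (mod 17): 133·t ≡ 12 − 44 = -32 (mod 17).
    Reduce coefficients mod 17: 14·t ≡ 2 (mod 17).
    The inverse of 14 mod 17 is 11 (since 14·11 = 154 = 9·17 + 1), so t ≡ 11·2 = 22 ≡ 5 (mod 17).
    Then x = 44 + 133·5 = 709, valid modulo lcm(133, 17) = 2261: x ≡ 709 (mod 2261).
  Combine with x ≡ 3 (mod 13); new modulus lcm = 29393.
    Write x = 709 + 2261·t and substitute into x ≡ 3 (mod 13): 2261·t ≡ 3 − 709 = -706 (mod 13).
    Reduce coefficients mod 13: 12·t ≡ 9 (mod 13).
    The inverse of 12 mod 13 is 12 (since 12·12 = 144 = 11·13 + 1), so t ≡ 12·9 = 108 ≡ 4 (mod 13).
    Then x = 709 + 2261·4 = 9753, valid modulo lcm(2261, 13) = 29393: x ≡ 9753 (mod 29393).
  Combine with x ≡ 1 (mod 3); new modulus lcm = 88179.
    Write x = 9753 + 29393·t and substitute into x ≡ 1 (mod 3): 29393·t ≡ 1 − 9753 = -9752 (mod 3).
    Reduce coefficients mod 3: 2·t ≡ 1 (mod 3).
    The inverse of 2 mod 3 is 2 (since 2·2 = 4 = 1·3 + 1), so t ≡ 2·1 = 2 ≡ 2 (mod 3).
    Then x = 9753 + 29393·2 = 68539, valid modulo lcm(29393, 3) = 88179: x ≡ 68539 (mod 88179).
Verify against each original: 68539 mod 7 = 2, 68539 mod 19 = 6, 68539 mod 17 = 12, 68539 mod 13 = 3, 68539 mod 3 = 1.

x ≡ 68539 (mod 88179).


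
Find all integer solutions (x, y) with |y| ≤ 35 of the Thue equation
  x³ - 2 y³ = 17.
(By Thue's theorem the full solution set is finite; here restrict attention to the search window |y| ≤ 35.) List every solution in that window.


The equation is x³ - 2y³ = 17. For fixed y, x³ = 2·y³ + 17, so a solution requires the RHS to be a perfect cube.
Strategy: iterate y from -35 to 35, compute RHS = 2·y³ + 17, and check whether it is a (positive or negative) perfect cube.
Check small values of y:
  y = 0: RHS = 17 is not a perfect cube.
  y = 1: RHS = 19 is not a perfect cube.
  y = -1: RHS = 15 is not a perfect cube.
  y = 2: RHS = 33 is not a perfect cube.
  y = -2: RHS = 1 = (1)³ ⇒ x = 1 works.
  y = 3: RHS = 71 is not a perfect cube.
  y = -3: RHS = -37 is not a perfect cube.
Continuing the search up to |y| = 35 finds no further solutions beyond those listed.
Collected solutions: (1, -2).

Solutions (with |y| ≤ 35): (1, -2).


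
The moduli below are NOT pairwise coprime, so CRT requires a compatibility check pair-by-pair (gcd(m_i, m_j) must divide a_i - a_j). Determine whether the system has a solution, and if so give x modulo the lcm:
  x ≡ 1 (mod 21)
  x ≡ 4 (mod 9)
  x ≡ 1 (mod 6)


Moduli 21, 9, 6 are not pairwise coprime, so CRT works modulo lcm(m_i) when all pairwise compatibility conditions hold.
Pairwise compatibility: gcd(m_i, m_j) must divide a_i - a_j for every pair.
Merge one congruence at a time:
  Start: x ≡ 1 (mod 21).
  Combine with x ≡ 4 (mod 9): gcd(21, 9) = 3; 4 - 1 = 3, which IS divisible by 3, so compatible.
    Write x = 1 + 21·t and substitute into x ≡ 4 (mod 9): 21·t ≡ 4 − 1 = 3 (mod 9).
    Divide the congruence (and modulus) by g = 3: 7·t ≡ 1 (mod 3).
    Reduce coefficients mod 3: 1·t ≡ 1 (mod 3).
    So t ≡ 1 (mod 3).
    Then x = 1 + 21·1 = 22, valid modulo lcm(21, 9) = 63: x ≡ 22 (mod 63).
  Combine with x ≡ 1 (mod 6): gcd(63, 6) = 3; 1 - 22 = -21, which IS divisible by 3, so compatible.
    Write x = 22 + 63·t and substitute into x ≡ 1 (mod 6): 63·t ≡ 1 − 22 = -21 (mod 6).
    Divide the congruence (and modulus) by g = 3: 21·t ≡ -7 (mod 2).
    Reduce coefficients mod 2: 1·t ≡ 1 (mod 2).
    So t ≡ 1 (mod 2).
    Then x = 22 + 63·1 = 85, valid modulo lcm(63, 6) = 126: x ≡ 85 (mod 126).
Verify: 85 mod 21 = 1, 85 mod 9 = 4, 85 mod 6 = 1.

x ≡ 85 (mod 126).


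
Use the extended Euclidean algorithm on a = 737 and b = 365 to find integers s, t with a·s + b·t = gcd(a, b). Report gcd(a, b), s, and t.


Euclidean algorithm on (737, 365) — divide until remainder is 0:
  737 = 2 · 365 + 7
  365 = 52 · 7 + 1
  7 = 7 · 1 + 0
gcd(737, 365) = 1.
Track Bezout coefficients alongside the remainders: start with r₀ = 737 = a·1 + b·0 (s = 1, t = 0) and r₁ = 365 = a·0 + b·1 (s = 0, t = 1); each new remainder r_{k+1} = r_{k-1} − q_k·r_k inherits s_{k+1} = s_{k-1} − q_k·s_k, t_{k+1} = t_{k-1} − q_k·t_k, so r_k = a·s_k + b·t_k at every step:
  q = 2: r = 7, s = 1 − 2·0 = 1, t = 0 − 2·1 = -2  (check: 737·1 + 365·(-2) = 7)
  q = 52: r = 1, s = 0 − 52·1 = -52, t = 1 − 52·(-2) = 105  (check: 737·(-52) + 365·105 = 1)
The row with r = 1 (the gcd) gives the Bezout coefficients s = -52, t = 105.
Result: 737 · (-52) + 365 · (105) = 1.

gcd(737, 365) = 1; s = -52, t = 105 (check: 737·(-52) + 365·105 = 1).


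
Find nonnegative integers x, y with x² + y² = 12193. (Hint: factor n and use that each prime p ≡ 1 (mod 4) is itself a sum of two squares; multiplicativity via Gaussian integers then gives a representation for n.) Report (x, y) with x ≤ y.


Step 1: Factor n = 12193 = 89 · 137.
Step 2: Check the mod-4 condition on each prime factor: 89 ≡ 1 (mod 4), exponent 1; 137 ≡ 1 (mod 4), exponent 1.
All primes ≡ 3 (mod 4) appear to even exponent (or don't appear), so by the two-squares theorem n IS expressible as a sum of two squares.
Step 3: Build a representation. Here n = 89 · 137 is a product of primes ≡ 1 (mod 4). Each prime p ≡ 1 (mod 4) is itself a sum of two squares; find a² by testing p − a² for a perfect square:
  89: 89 − 1² = 88, 89 − 2² = 85, 89 − 3² = 80, 89 − 4² = 73, 89 − 5² = 64 = 8² ⇒ 89 = 5² + 8².
  137: 137 − 1² = 136, 137 − 2² = 133, 137 − 3² = 128, 137 − 4² = 121 = 11² ⇒ 137 = 4² + 11².
  Combine using the Brahmagupta–Fibonacci identity (a² + b²)(c² + d²) = (ac − bd)² + (ad + bc)² = (ac + bd)² + (ad − bc)²:
  89 · 137 = 12193: from (5² + 8²)(4² + 11²), take (5·4 − 8·11, 5·11 + 8·4) = (20 − 88, 55 + 32) = (-68, 87); dropping signs (only squares matter) gives (68, 87); check 68² + 87² = 4624 + 7569 = 12193 ✓.
Step 4: Order so x ≤ y and verify: 68² + 87² = 4624 + 7569 = 12193 = n. ✓

n = 12193 = 68² + 87² (one valid representation with x ≤ y).


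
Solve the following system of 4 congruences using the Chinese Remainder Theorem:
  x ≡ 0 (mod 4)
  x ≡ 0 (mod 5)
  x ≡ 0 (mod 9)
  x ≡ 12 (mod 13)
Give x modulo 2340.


Product of moduli M = 4 · 5 · 9 · 13 = 2340.
Merge one congruence at a time:
  Start: x ≡ 0 (mod 4).
  Combine with x ≡ 0 (mod 5); new modulus lcm = 20.
    Write x = 0 + 4·t and substitute into x ≡ 0 (mod 5): 4·t ≡ 0 − 0 = 0 (mod 5).
    The inverse of 4 mod 5 is 4 (since 4·4 = 16 = 3·5 + 1), so t ≡ 4·0 = 0 ≡ 0 (mod 5).
    Then x = 0 + 4·0 = 0, valid modulo lcm(4, 5) = 20: x ≡ 0 (mod 20).
  Combine with x ≡ 0 (mod 9); new modulus lcm = 180.
    Write x = 0 + 20·t and substitute into x ≡ 0 (mod 9): 20·t ≡ 0 − 0 = 0 (mod 9).
    Reduce coefficients mod 9: 2·t ≡ 0 (mod 9).
    The inverse of 2 mod 9 is 5 (since 2·5 = 10 = 1·9 + 1), so t ≡ 5·0 = 0 ≡ 0 (mod 9).
    Then x = 0 + 20·0 = 0, valid modulo lcm(20, 9) = 180: x ≡ 0 (mod 180).
  Combine with x ≡ 12 (mod 13); new modulus lcm = 2340.
    Write x = 0 + 180·t and substitute into x ≡ 12 (mod 13): 180·t ≡ 12 − 0 = 12 (mod 13).
    Reduce coefficients mod 13: 11·t ≡ 12 (mod 13).
    The inverse of 11 mod 13 is 6 (since 11·6 = 66 = 5·13 + 1), so t ≡ 6·12 = 72 ≡ 7 (mod 13).
    Then x = 0 + 180·7 = 1260, valid modulo lcm(180, 13) = 2340: x ≡ 1260 (mod 2340).
Verify against each original: 1260 mod 4 = 0, 1260 mod 5 = 0, 1260 mod 9 = 0, 1260 mod 13 = 12.

x ≡ 1260 (mod 2340).


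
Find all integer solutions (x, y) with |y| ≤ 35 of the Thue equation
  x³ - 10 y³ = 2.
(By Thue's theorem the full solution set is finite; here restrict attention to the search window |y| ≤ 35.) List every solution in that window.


The equation is x³ - 10y³ = 2. For fixed y, x³ = 10·y³ + 2, so a solution requires the RHS to be a perfect cube.
Strategy: iterate y from -35 to 35, compute RHS = 10·y³ + 2, and check whether it is a (positive or negative) perfect cube.
Check small values of y:
  y = 0: RHS = 2 is not a perfect cube.
  y = 1: RHS = 12 is not a perfect cube.
  y = -1: RHS = -8 = (-2)³ ⇒ x = -2 works.
  y = 2: RHS = 82 is not a perfect cube.
  y = -2: RHS = -78 is not a perfect cube.
  y = 3: RHS = 272 is not a perfect cube.
  y = -3: RHS = -268 is not a perfect cube.
Continuing the search up to |y| = 35 finds no further solutions beyond those listed.
Collected solutions: (-2, -1).

Solutions (with |y| ≤ 35): (-2, -1).


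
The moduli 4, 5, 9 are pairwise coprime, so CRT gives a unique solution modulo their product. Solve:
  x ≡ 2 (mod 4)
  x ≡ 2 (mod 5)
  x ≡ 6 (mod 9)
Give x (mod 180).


Moduli 4, 5, 9 are pairwise coprime; by CRT there is a unique solution modulo M = 4 · 5 · 9 = 180.
Solve pairwise, accumulating the modulus:
  Start with x ≡ 2 (mod 4).
  Combine with x ≡ 2 (mod 5): since gcd(4, 5) = 1, we get a unique residue mod 20.
    Write x = 2 + 4·t and substitute into x ≡ 2 (mod 5): 4·t ≡ 2 − 2 = 0 (mod 5).
    The inverse of 4 mod 5 is 4 (since 4·4 = 16 = 3·5 + 1), so t ≡ 4·0 = 0 ≡ 0 (mod 5).
    Then x = 2 + 4·0 = 2, valid modulo lcm(4, 5) = 20: x ≡ 2 (mod 20).
  Combine with x ≡ 6 (mod 9): since gcd(20, 9) = 1, we get a unique residue mod 180.
    Write x = 2 + 20·t and substitute into x ≡ 6 (mod 9): 20·t ≡ 6 − 2 = 4 (mod 9).
    Reduce coefficients mod 9: 2·t ≡ 4 (mod 9).
    The inverse of 2 mod 9 is 5 (since 2·5 = 10 = 1·9 + 1), so t ≡ 5·4 = 20 ≡ 2 (mod 9).
    Then x = 2 + 20·2 = 42, valid modulo lcm(20, 9) = 180: x ≡ 42 (mod 180).
Verify: 42 mod 4 = 2 ✓, 42 mod 5 = 2 ✓, 42 mod 9 = 6 ✓.

x ≡ 42 (mod 180).
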